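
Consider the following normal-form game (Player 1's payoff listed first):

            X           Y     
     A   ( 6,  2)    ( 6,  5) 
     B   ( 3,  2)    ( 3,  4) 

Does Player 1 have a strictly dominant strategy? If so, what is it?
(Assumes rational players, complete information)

Yes, Player 1's strictly dominant strategy is A

Work:
A strategy strictly dominates another if it gives a strictly higher payoff against every opponent action. Compare each pair of P1's strategies column-by-column:
  A vs B: [6 vs 3, 6 vs 3] → A strictly dominates B
  B vs A: [3 vs 6, 3 vs 6] → B does not strictly dominate A (column X: 3 ≤ 6)
A strictly dominates every other strategy → strictly dominant.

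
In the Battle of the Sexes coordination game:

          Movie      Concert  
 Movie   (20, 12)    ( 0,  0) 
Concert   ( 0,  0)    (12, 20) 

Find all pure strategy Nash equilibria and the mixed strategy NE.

Pure NE: (Movie, Movie) and (Concert, Concert); Mixed NE: p = 0.625, q = 0.375

Work:
Check pure NE:
(Movie, Movie): (20, 12) - no unilateral deviation beneficial
(Concert, Concert): (12, 20) - no unilateral deviation beneficial
Mixed NE: P1 plays Movie with p = 0.625, P2 plays Movie with q = 0.375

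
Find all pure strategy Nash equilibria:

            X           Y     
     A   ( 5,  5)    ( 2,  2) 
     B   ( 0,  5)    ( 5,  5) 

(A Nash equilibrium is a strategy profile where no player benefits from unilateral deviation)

Nash equilibrium: (A, X), (B, Y)

Work:
Best responses:
  P1 vs X: payoffs [5, 0] → best response A (payoff 5)
  P1 vs Y: payoffs [2, 5] → best response B (payoff 5)
  P2 vs A: payoffs [5, 2] → best response X (payoff 5)
  P2 vs B: payoffs [5, 5] → best response X/Y (payoff 5)
Mutual best responses: (A,X), (B,Y) → Nash equilibria.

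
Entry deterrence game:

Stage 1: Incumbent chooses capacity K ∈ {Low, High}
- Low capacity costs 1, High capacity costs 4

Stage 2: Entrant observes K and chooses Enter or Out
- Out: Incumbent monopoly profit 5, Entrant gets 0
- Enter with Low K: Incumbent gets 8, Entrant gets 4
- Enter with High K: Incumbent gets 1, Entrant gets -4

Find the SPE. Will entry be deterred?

SPE: (Low, Enter|Low, Out|High); Entry not deterred. Incumbent net profit = 7, Entrant gets 4

Work:
After Low K: Entrant enters (4 > 0)
After High K: Entrant stays out (-4 < 0)
Incumbent: Low → 8−1=7, High → 5−4=1
Incumbent chooses Low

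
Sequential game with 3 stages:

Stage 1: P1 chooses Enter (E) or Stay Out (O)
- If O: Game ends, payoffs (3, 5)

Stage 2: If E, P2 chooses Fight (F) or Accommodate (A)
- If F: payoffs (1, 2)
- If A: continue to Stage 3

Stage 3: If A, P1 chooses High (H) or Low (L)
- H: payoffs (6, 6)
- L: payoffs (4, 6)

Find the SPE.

SPE: (E, A, H); Outcome (6, 6)

Work:
Stage 3: P1 chooses H (6 vs 4)
Stage 2: P2: F->2, A->6 (anticipating H). Choose A
Stage 1: P1: O->3, E->6 (anticipating A, H). Choose E
SPE path: E -> A -> H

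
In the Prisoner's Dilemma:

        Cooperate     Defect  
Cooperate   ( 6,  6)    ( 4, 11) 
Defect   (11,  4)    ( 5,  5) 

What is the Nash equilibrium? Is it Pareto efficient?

(Defect, Defect) is NE; not Pareto efficient

Work:
Defect dominates Cooperate for both players:
If P2 cooperates: Defect (11) > Cooperate (6)
If P2 defects: Defect (5) > Cooperate (4)
NE: (Defect, Defect) with payoff (5, 5)
But (Cooperate, Cooperate) = (6, 6) Pareto dominates (5, 5)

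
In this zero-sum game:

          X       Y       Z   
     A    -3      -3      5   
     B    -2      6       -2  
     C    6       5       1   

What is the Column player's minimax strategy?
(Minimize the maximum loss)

Column should play Z, value = 5

Work:
Column player minimizes Row's maximum payoff:
Column X: max payoff to Row = 6
Column Y: max payoff to Row = 6
Column Z: max payoff to Row = 5
Minimum is 5, achieved by column Z.
Minimax strategy: Z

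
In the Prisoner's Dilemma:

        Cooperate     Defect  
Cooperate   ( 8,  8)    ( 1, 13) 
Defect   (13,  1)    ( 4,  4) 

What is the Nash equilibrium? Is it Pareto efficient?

(Defect, Defect) is NE; not Pareto efficient

Work:
Defect dominates Cooperate for both players:
If P2 cooperates: Defect (13) > Cooperate (8)
If P2 defects: Defect (4) > Cooperate (1)
NE: (Defect, Defect) with payoff (4, 4)
But (Cooperate, Cooperate) = (8, 8) Pareto dominates (4, 4)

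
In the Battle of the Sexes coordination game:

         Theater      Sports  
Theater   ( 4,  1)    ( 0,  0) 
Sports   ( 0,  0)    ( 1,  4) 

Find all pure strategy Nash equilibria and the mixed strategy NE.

Pure NE: (Theater, Theater) and (Sports, Sports); Mixed NE: p = 0.8, q = 0.2

Work:
Check pure NE:
(Theater, Theater): (4, 1) - no unilateral deviation beneficial
(Sports, Sports): (1, 4) - no unilateral deviation beneficial
Mixed NE: P1 plays Theater with p = 0.8, P2 plays Theater with q = 0.2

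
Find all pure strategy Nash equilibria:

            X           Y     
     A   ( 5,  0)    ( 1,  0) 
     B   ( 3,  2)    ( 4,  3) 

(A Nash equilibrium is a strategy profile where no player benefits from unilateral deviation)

Nash equilibrium: (A, X), (B, Y)

Work:
Best responses:
  P1 vs X: payoffs [5, 3] → best response A (payoff 5)
  P1 vs Y: payoffs [1, 4] → best response B (payoff 4)
  P2 vs A: payoffs [0, 0] → best response X/Y (payoff 0)
  P2 vs B: payoffs [2, 3] → best response Y (payoff 3)
Mutual best responses: (A,X), (B,Y) → Nash equilibria.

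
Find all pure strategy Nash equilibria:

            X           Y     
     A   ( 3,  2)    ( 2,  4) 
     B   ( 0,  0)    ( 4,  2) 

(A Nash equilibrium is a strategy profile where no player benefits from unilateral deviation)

Nash equilibrium: (B, Y)

Work:
Best responses:
  P1 vs X: payoffs [3, 0] → best response A (payoff 3)
  P1 vs Y: payoffs [2, 4] → best response B (payoff 4)
  P2 vs A: payoffs [2, 4] → best response Y (payoff 4)
  P2 vs B: payoffs [0, 2] → best response Y (payoff 2)
Mutual best responses: (B,Y) → Nash equilibria.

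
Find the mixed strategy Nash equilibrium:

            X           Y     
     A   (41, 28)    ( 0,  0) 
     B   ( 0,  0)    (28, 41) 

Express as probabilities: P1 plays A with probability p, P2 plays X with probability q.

p = 0.5942, q = 0.4058

Work:
Find probabilities that make opponent indifferent:
P2 chooses q to make P1 indifferent between A and B
P1 chooses p to make P2 indifferent between X and Y
Mixed NE: P1 plays (A: 0.5942, B: 0.4058), P2 plays (X: 0.4058, Y: 0.5942)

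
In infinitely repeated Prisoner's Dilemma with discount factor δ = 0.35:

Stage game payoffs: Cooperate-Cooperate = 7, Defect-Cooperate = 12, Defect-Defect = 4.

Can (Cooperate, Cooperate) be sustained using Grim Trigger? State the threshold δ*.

δ* = 0.625; since δ = 0.35 < 0.625, cooperation cannot be sustained

Work:
For Grim Trigger:
Cooperate forever: 7/(1-δ)
Defect then punished: 12 + 4·δ/(1-δ)
Need: 7/(1-δ) ≥ 12 + 4·δ/(1-δ)
Solving: δ ≥ (T-R)/(T-P) = (12-7)/(12-4) = 0.625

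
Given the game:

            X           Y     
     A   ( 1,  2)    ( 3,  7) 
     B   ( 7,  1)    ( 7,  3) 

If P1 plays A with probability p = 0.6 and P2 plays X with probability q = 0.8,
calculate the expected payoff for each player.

E[P1] = 3.64, E[P2] = 2.36

Work:
E[P1] = p·q·π₁(A,X) + p·(1-q)·π₁(A,Y) + (1-p)·q·π₁(B,X) + (1-p)·(1-q)·π₁(B,Y)
= 0.6·0.8·1 + 0.6·0.2·3 + 0.4·0.8·7 + 0.4·0.2·7
= 3.64

E[P2] = 2.36 (similar calculation)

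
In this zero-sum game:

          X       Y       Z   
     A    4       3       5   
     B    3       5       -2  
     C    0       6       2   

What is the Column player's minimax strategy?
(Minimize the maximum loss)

Column should play X, value = 4

Work:
Column player minimizes Row's maximum payoff:
Column X: max payoff to Row = 4
Column Y: max payoff to Row = 6
Column Z: max payoff to Row = 5
Minimum is 4, achieved by column X.
Minimax strategy: X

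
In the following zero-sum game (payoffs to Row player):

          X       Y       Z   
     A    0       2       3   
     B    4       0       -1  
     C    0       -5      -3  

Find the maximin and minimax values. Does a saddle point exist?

Maximin = 0, Minimax = 2, Saddle: False

Work:
Row minimums: [0, -1, -5] → maximin = 0
Column maximums: [4, 2, 3] → minimax = 2
No saddle point (maximin ≠ minimax). Mixed strategy needed.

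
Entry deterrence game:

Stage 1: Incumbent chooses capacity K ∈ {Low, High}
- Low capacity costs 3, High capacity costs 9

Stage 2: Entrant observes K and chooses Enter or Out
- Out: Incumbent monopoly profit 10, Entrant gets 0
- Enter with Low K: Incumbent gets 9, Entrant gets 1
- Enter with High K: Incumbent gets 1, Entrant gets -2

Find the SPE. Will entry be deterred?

SPE: (Low, Enter|Low, Out|High); Entry not deterred. Incumbent net profit = 6, Entrant gets 1

Work:
After Low K: Entrant enters (1 > 0)
After High K: Entrant stays out (-2 < 0)
Incumbent: Low → 9−3=6, High → 10−9=1
Incumbent chooses Low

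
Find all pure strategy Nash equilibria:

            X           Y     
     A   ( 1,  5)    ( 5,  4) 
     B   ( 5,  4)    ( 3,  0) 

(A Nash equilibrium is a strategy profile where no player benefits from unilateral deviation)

Nash equilibrium: (B, X)

Work:
Best responses:
  P1 vs X: payoffs [1, 5] → best response B (payoff 5)
  P1 vs Y: payoffs [5, 3] → best response A (payoff 5)
  P2 vs A: payoffs [5, 4] → best response X (payoff 5)
  P2 vs B: payoffs [4, 0] → best response X (payoff 4)
Mutual best responses: (B,X) → Nash equilibria.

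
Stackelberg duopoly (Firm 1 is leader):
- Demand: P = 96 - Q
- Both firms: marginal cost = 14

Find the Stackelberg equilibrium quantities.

q₁* (leader) = 41.0, q₂* (follower) = 20.5

Work:
Follower's reaction: q₂ = (a - c - q₁)/2
Leader substitutes: π₁ = q₁·(a - q₁ - (a-c-q₁)/2 - c)
FOC: q₁* = (96 - 14)/2 = 41.00
Then: q₂* = (96 - 14 - 41.0)/2 = 20.50
Leader has first-mover advantage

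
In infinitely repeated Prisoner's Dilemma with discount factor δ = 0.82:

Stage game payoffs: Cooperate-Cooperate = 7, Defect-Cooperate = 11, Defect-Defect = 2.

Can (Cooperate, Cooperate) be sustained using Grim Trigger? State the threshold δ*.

δ* = 0.4444; since δ = 0.82 ≥ 0.4444, cooperation can be sustained

Work:
For Grim Trigger:
Cooperate forever: 7/(1-δ)
Defect then punished: 11 + 2·δ/(1-δ)
Need: 7/(1-δ) ≥ 11 + 2·δ/(1-δ)
Solving: δ ≥ (T-R)/(T-P) = (11-7)/(11-2) = 0.4444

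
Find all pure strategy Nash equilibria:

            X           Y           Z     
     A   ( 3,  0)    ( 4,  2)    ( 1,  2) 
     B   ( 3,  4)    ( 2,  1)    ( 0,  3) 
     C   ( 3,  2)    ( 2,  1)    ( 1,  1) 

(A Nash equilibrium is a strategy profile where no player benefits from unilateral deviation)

Nash equilibrium: (A, Y), (A, Z), (B, X), (C, X)

Work:
Best responses:
  P1 vs X: payoffs [3, 3, 3] → best response A/B/C (payoff 3)
  P1 vs Y: payoffs [4, 2, 2] → best response A (payoff 4)
  P1 vs Z: payoffs [1, 0, 1] → best response A/C (payoff 1)
  P2 vs A: payoffs [0, 2, 2] → best response Y/Z (payoff 2)
  P2 vs B: payoffs [4, 1, 3] → best response X (payoff 4)
  P2 vs C: payoffs [2, 1, 1] → best response X (payoff 2)
Mutual best responses: (A,Y), (A,Z), (B,X), (C,X) → Nash equilibria.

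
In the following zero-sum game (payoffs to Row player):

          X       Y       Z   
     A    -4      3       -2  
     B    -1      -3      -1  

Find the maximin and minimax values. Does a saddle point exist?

Maximin = -3, Minimax = -1, Saddle: False

Work:
Row minimums: [-4, -3] → maximin = -3
Column maximums: [-1, 3, -1] → minimax = -1
No saddle point (maximin ≠ minimax). Mixed strategy needed.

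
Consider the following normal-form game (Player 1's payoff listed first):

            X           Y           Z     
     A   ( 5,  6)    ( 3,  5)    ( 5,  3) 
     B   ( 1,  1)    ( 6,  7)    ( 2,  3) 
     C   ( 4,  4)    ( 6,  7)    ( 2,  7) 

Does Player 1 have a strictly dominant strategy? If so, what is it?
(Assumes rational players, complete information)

No strictly dominant strategy exists for Player 1

Work:
A strategy strictly dominates another if it gives a strictly higher payoff against every opponent action. Compare each pair of P1's strategies column-by-column:
  A vs B: [5 vs 1, 3 vs 6, 5 vs 2] → A does not strictly dominate B (column Y: 3 ≤ 6)
  A vs C: [5 vs 4, 3 vs 6, 5 vs 2] → A does not strictly dominate C (column Y: 3 ≤ 6)
  B vs A: [1 vs 5, 6 vs 3, 2 vs 5] → B does not strictly dominate A (column X: 1 ≤ 5)
  B vs C: [1 vs 4, 6 vs 6, 2 vs 2] → B does not strictly dominate C (column X: 1 ≤ 4)
  C vs A: [4 vs 5, 6 vs 3, 2 vs 5] → C does not strictly dominate A (column X: 4 ≤ 5)
  C vs B: [4 vs 1, 6 vs 6, 2 vs 2] → C does not strictly dominate B (column Y: 6 ≤ 6)
No single strategy strictly dominates all others → no strictly dominant strategy.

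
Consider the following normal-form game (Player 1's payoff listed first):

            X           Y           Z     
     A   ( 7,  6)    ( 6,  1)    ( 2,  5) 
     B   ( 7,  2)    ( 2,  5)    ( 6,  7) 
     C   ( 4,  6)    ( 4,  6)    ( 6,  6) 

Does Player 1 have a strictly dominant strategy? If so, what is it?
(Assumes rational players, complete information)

No strictly dominant strategy exists for Player 1

Work:
A strategy strictly dominates another if it gives a strictly higher payoff against every opponent action. Compare each pair of P1's strategies column-by-column:
  A vs B: [7 vs 7, 6 vs 2, 2 vs 6] → A does not strictly dominate B (column X: 7 ≤ 7)
  A vs C: [7 vs 4, 6 vs 4, 2 vs 6] → A does not strictly dominate C (column Z: 2 ≤ 6)
  B vs A: [7 vs 7, 2 vs 6, 6 vs 2] → B does not strictly dominate A (column X: 7 ≤ 7)
  B vs C: [7 vs 4, 2 vs 4, 6 vs 6] → B does not strictly dominate C (column Y: 2 ≤ 4)
  C vs A: [4 vs 7, 4 vs 6, 6 vs 2] → C does not strictly dominate A (column X: 4 ≤ 7)
  C vs B: [4 vs 7, 4 vs 2, 6 vs 6] → C does not strictly dominate B (column X: 4 ≤ 7)
No single strategy strictly dominates all others → no strictly dominant strategy.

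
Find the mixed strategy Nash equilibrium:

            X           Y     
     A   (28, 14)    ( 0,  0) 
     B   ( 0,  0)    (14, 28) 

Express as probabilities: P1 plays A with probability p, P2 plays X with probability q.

p = 0.6667, q = 0.3333

Work:
Find probabilities that make opponent indifferent:
P2 chooses q to make P1 indifferent between A and B
P1 chooses p to make P2 indifferent between X and Y
Mixed NE: P1 plays (A: 0.6667, B: 0.3333), P2 plays (X: 0.3333, Y: 0.6667)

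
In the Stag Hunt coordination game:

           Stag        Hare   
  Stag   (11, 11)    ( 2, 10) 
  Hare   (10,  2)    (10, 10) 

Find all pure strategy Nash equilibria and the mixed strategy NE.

Pure NE: (Stag, Stag) and (Hare, Hare); Mixed NE: p = 0.8889, q = 0.8889

Work:
Check pure NE:
(Stag, Stag): (11, 11) - no unilateral deviation beneficial
(Hare, Hare): (10, 10) - no unilateral deviation beneficial
Mixed NE: P1 plays Stag with p = 0.8889, P2 plays Stag with q = 0.8889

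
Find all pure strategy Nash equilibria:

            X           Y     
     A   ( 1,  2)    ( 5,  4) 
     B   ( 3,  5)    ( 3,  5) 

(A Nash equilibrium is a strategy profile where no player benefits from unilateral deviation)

Nash equilibrium: (A, Y), (B, X)

Work:
Best responses:
  P1 vs X: payoffs [1, 3] → best response B (payoff 3)
  P1 vs Y: payoffs [5, 3] → best response A (payoff 5)
  P2 vs A: payoffs [2, 4] → best response Y (payoff 4)
  P2 vs B: payoffs [5, 5] → best response X/Y (payoff 5)
Mutual best responses: (A,Y), (B,X) → Nash equilibria.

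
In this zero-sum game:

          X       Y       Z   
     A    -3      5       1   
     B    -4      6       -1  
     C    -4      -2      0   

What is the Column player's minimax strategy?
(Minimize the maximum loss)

Column should play X, value = -3

Work:
Column player minimizes Row's maximum payoff:
Column X: max payoff to Row = -3
Column Y: max payoff to Row = 6
Column Z: max payoff to Row = 1
Minimum is -3, achieved by column X.
Minimax strategy: X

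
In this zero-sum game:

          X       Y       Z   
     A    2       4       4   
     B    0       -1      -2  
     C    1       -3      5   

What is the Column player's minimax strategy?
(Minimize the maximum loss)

Column should play X, value = 2

Work:
Column player minimizes Row's maximum payoff:
Column X: max payoff to Row = 2
Column Y: max payoff to Row = 4
Column Z: max payoff to Row = 5
Minimum is 2, achieved by column X.
Minimax strategy: X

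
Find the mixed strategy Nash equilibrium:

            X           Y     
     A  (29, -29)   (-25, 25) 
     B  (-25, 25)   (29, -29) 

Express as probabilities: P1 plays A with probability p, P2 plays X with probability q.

p = 0.5, q = 0.5

Work:
Find probabilities that make opponent indifferent:
P2 chooses q to make P1 indifferent between A and B
P1 chooses p to make P2 indifferent between X and Y
Mixed NE: P1 plays (A: 0.5, B: 0.5), P2 plays (X: 0.5, Y: 0.5)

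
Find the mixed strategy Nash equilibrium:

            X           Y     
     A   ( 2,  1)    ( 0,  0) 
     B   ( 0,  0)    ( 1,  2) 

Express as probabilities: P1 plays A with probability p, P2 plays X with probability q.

p = 0.6667, q = 0.3333

Work:
Find probabilities that make opponent indifferent:
P2 chooses q to make P1 indifferent between A and B
P1 chooses p to make P2 indifferent between X and Y
Mixed NE: P1 plays (A: 0.6667, B: 0.3333), P2 plays (X: 0.3333, Y: 0.6667)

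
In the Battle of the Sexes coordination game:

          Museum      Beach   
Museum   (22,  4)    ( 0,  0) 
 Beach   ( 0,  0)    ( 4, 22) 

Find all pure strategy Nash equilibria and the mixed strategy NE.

Pure NE: (Museum, Museum) and (Beach, Beach); Mixed NE: p = 0.8462, q = 0.1538

Work:
Check pure NE:
(Museum, Museum): (22, 4) - no unilateral deviation beneficial
(Beach, Beach): (4, 22) - no unilateral deviation beneficial
Mixed NE: P1 plays Museum with p = 0.8462, P2 plays Museum with q = 0.1538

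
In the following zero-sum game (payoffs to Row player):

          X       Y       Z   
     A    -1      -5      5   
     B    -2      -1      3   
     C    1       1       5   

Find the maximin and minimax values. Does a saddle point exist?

Maximin = 1, Minimax = 1, Saddle: True

Work:
Row minimums: [-5, -2, 1] → maximin = 1
Column maximums: [1, 1, 5] → minimax = 1
Saddle point exists! Game value = 1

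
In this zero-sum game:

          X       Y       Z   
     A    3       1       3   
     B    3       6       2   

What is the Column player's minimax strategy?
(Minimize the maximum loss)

Column should play X or Z (all achieve the minimum), value = 3

Work:
Column player minimizes Row's maximum payoff:
Column X: max payoff to Row = 3
Column Y: max payoff to Row = 6
Column Z: max payoff to Row = 3
Minimum is 3, achieved by columns X, Z (tied).
Each of X or Z is a minimax strategy.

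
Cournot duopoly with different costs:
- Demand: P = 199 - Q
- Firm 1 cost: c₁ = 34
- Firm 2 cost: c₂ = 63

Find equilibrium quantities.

q₁* = 64.67, q₂* = 35.67

Work:
Reaction: q₁ = (199 - 34 - q₂)/2
Reaction: q₂ = (199 - 63 - q₁)/2
Solve simultaneously:
q₁* = (199 - 2×34 + 63)/3 = 64.67
q₂* = (199 - 2×63 + 34)/3 = 35.67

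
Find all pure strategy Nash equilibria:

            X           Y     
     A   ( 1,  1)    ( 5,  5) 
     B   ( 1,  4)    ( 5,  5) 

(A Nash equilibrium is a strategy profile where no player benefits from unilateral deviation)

Nash equilibrium: (A, Y), (B, Y)

Work:
Best responses:
  P1 vs X: payoffs [1, 1] → best response A/B (payoff 1)
  P1 vs Y: payoffs [5, 5] → best response A/B (payoff 5)
  P2 vs A: payoffs [1, 5] → best response Y (payoff 5)
  P2 vs B: payoffs [4, 5] → best response Y (payoff 5)
Mutual best responses: (A,Y), (B,Y) → Nash equilibria.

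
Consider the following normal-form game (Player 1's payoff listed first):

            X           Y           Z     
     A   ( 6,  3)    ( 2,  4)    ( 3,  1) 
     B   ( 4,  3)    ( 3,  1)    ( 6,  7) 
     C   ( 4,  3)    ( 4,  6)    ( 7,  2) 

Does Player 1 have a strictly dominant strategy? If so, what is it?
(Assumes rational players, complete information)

No strictly dominant strategy exists for Player 1

Work:
A strategy strictly dominates another if it gives a strictly higher payoff against every opponent action. Compare each pair of P1's strategies column-by-column:
  A vs B: [6 vs 4, 2 vs 3, 3 vs 6] → A does not strictly dominate B (column Y: 2 ≤ 3)
  A vs C: [6 vs 4, 2 vs 4, 3 vs 7] → A does not strictly dominate C (column Y: 2 ≤ 4)
  B vs A: [4 vs 6, 3 vs 2, 6 vs 3] → B does not strictly dominate A (column X: 4 ≤ 6)
  B vs C: [4 vs 4, 3 vs 4, 6 vs 7] → B does not strictly dominate C (column X: 4 ≤ 4)
  C vs A: [4 vs 6, 4 vs 2, 7 vs 3] → C does not strictly dominate A (column X: 4 ≤ 6)
  C vs B: [4 vs 4, 4 vs 3, 7 vs 6] → C does not strictly dominate B (column X: 4 ≤ 4)
No single strategy strictly dominates all others → no strictly dominant strategy.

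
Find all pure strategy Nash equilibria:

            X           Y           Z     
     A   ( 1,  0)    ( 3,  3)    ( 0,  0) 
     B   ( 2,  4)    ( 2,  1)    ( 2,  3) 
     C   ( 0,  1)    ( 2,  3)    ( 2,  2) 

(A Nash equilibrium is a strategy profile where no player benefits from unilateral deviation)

Nash equilibrium: (A, Y), (B, X)

Work:
Best responses:
  P1 vs X: payoffs [1, 2, 0] → best response B (payoff 2)
  P1 vs Y: payoffs [3, 2, 2] → best response A (payoff 3)
  P1 vs Z: payoffs [0, 2, 2] → best response B/C (payoff 2)
  P2 vs A: payoffs [0, 3, 0] → best response Y (payoff 3)
  P2 vs B: payoffs [4, 1, 3] → best response X (payoff 4)
  P2 vs C: payoffs [1, 3, 2] → best response Y (payoff 3)
Mutual best responses: (A,Y), (B,X) → Nash equilibria.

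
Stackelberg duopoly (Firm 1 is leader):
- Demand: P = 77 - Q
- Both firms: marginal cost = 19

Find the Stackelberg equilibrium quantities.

q₁* (leader) = 29.0, q₂* (follower) = 14.5

Work:
Follower's reaction: q₂ = (a - c - q₁)/2
Leader substitutes: π₁ = q₁·(a - q₁ - (a-c-q₁)/2 - c)
FOC: q₁* = (77 - 19)/2 = 29.00
Then: q₂* = (77 - 19 - 29.0)/2 = 14.50
Leader has first-mover advantage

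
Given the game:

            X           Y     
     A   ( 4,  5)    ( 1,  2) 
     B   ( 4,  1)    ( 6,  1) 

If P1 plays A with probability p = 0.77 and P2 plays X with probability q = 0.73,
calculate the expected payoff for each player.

E[P1] = 3.5005, E[P2] = 3.4563

Work:
E[P1] = p·q·π₁(A,X) + p·(1-q)·π₁(A,Y) + (1-p)·q·π₁(B,X) + (1-p)·(1-q)·π₁(B,Y)
= 0.77·0.73·4 + 0.77·0.27·1 + 0.23·0.73·4 + 0.23·0.27·6
= 3.5005

E[P2] = 3.4563 (similar calculation)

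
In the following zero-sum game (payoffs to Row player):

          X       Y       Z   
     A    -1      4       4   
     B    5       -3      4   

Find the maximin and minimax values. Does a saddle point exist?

Maximin = -1, Minimax = 4, Saddle: False

Work:
Row minimums: [-1, -3] → maximin = -1
Column maximums: [5, 4, 4] → minimax = 4
No saddle point (maximin ≠ minimax). Mixed strategy needed.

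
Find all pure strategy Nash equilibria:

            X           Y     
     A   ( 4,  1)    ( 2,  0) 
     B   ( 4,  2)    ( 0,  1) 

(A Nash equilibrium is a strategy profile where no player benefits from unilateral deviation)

Nash equilibrium: (A, X), (B, X)

Work:
Best responses:
  P1 vs X: payoffs [4, 4] → best response A/B (payoff 4)
  P1 vs Y: payoffs [2, 0] → best response A (payoff 2)
  P2 vs A: payoffs [1, 0] → best response X (payoff 1)
  P2 vs B: payoffs [2, 1] → best response X (payoff 2)
Mutual best responses: (A,X), (B,X) → Nash equilibria.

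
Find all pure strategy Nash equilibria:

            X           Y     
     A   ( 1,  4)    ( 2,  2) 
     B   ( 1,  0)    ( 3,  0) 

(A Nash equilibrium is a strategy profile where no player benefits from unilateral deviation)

Nash equilibrium: (A, X), (B, X), (B, Y)

Work:
Best responses:
  P1 vs X: payoffs [1, 1] → best response A/B (payoff 1)
  P1 vs Y: payoffs [2, 3] → best response B (payoff 3)
  P2 vs A: payoffs [4, 2] → best response X (payoff 4)
  P2 vs B: payoffs [0, 0] → best response X/Y (payoff 0)
Mutual best responses: (A,X), (B,X), (B,Y) → Nash equilibria.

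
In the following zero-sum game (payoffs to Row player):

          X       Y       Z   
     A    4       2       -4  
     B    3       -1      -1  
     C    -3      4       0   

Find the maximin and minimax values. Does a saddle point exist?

Maximin = -1, Minimax = 0, Saddle: False

Work:
Row minimums: [-4, -1, -3] → maximin = -1
Column maximums: [4, 4, 0] → minimax = 0
No saddle point (maximin ≠ minimax). Mixed strategy needed.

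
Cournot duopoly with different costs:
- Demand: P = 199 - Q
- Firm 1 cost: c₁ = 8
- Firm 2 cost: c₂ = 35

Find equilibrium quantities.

q₁* = 72.67, q₂* = 45.67

Work:
Reaction: q₁ = (199 - 8 - q₂)/2
Reaction: q₂ = (199 - 35 - q₁)/2
Solve simultaneously:
q₁* = (199 - 2×8 + 35)/3 = 72.67
q₂* = (199 - 2×35 + 8)/3 = 45.67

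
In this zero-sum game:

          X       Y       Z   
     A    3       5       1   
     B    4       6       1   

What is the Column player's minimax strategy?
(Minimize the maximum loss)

Column should play Z, value = 1

Work:
Column player minimizes Row's maximum payoff:
Column X: max payoff to Row = 4
Column Y: max payoff to Row = 6
Column Z: max payoff to Row = 1
Minimum is 1, achieved by column Z.
Minimax strategy: Z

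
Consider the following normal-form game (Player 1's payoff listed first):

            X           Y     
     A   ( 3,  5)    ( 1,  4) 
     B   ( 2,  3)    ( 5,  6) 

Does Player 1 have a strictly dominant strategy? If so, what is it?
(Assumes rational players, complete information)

No strictly dominant strategy exists for Player 1

Work:
A strategy strictly dominates another if it gives a strictly higher payoff against every opponent action. Compare each pair of P1's strategies column-by-column:
  A vs B: [3 vs 2, 1 vs 5] → A does not strictly dominate B (column Y: 1 ≤ 5)
  B vs A: [2 vs 3, 5 vs 1] → B does not strictly dominate A (column X: 2 ≤ 3)
No single strategy strictly dominates all others → no strictly dominant strategy.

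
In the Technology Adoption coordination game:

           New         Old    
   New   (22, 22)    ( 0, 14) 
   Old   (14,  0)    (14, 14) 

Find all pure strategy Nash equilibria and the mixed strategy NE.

Pure NE: (New, New) and (Old, Old); Mixed NE: p = 0.6364, q = 0.6364

Work:
Check pure NE:
(New, New): (22, 22) - no unilateral deviation beneficial
(Old, Old): (14, 14) - no unilateral deviation beneficial
Mixed NE: P1 plays New with p = 0.6364, P2 plays New with q = 0.6364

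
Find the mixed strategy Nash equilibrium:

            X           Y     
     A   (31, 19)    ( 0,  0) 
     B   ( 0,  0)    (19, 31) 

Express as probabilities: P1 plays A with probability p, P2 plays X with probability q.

p = 0.62, q = 0.38

Work:
Find probabilities that make opponent indifferent:
P2 chooses q to make P1 indifferent between A and B
P1 chooses p to make P2 indifferent between X and Y
Mixed NE: P1 plays (A: 0.62, B: 0.38), P2 plays (X: 0.38, Y: 0.62)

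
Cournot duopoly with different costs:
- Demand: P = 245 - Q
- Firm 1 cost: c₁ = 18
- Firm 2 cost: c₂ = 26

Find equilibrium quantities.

q₁* = 78.33, q₂* = 70.33

Work:
Reaction: q₁ = (245 - 18 - q₂)/2
Reaction: q₂ = (245 - 26 - q₁)/2
Solve simultaneously:
q₁* = (245 - 2×18 + 26)/3 = 78.33
q₂* = (245 - 2×26 + 18)/3 = 70.33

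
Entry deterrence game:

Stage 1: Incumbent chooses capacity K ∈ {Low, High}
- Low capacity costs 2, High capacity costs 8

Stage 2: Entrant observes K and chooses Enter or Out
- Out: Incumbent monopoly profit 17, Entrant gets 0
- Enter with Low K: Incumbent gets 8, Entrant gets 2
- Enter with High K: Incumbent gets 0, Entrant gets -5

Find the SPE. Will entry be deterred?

SPE: (High, Enter|Low, Out|High); Entry deterred. Incumbent net profit = 9

Work:
After Low K: Entrant enters (2 > 0)
After High K: Entrant stays out (-5 < 0)
Incumbent: Low → 8−2=6, High → 17−8=9
Incumbent chooses High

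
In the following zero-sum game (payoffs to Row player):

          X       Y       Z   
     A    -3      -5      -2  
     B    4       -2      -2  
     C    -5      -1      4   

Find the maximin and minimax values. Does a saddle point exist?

Maximin = -2, Minimax = -1, Saddle: False

Work:
Row minimums: [-5, -2, -5] → maximin = -2
Column maximums: [4, -1, 4] → minimax = -1
No saddle point (maximin ≠ minimax). Mixed strategy needed.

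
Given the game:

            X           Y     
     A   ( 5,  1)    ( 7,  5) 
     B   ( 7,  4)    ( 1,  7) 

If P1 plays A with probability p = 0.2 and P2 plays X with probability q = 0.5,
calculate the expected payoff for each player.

E[P1] = 4.4, E[P2] = 5.0

Work:
E[P1] = p·q·π₁(A,X) + p·(1-q)·π₁(A,Y) + (1-p)·q·π₁(B,X) + (1-p)·(1-q)·π₁(B,Y)
= 0.2·0.5·5 + 0.2·0.5·7 + 0.8·0.5·7 + 0.8·0.5·1
= 4.4

E[P2] = 5.0 (similar calculation)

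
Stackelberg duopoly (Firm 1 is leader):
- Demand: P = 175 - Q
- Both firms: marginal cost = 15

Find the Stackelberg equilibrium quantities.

q₁* (leader) = 80.0, q₂* (follower) = 40.0

Work:
Follower's reaction: q₂ = (a - c - q₁)/2
Leader substitutes: π₁ = q₁·(a - q₁ - (a-c-q₁)/2 - c)
FOC: q₁* = (175 - 15)/2 = 80.00
Then: q₂* = (175 - 15 - 80.0)/2 = 40.00
Leader has first-mover advantage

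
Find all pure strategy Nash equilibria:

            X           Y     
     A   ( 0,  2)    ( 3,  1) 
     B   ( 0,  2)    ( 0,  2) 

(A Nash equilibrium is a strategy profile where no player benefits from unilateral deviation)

Nash equilibrium: (A, X), (B, X)

Work:
Best responses:
  P1 vs X: payoffs [0, 0] → best response A/B (payoff 0)
  P1 vs Y: payoffs [3, 0] → best response A (payoff 3)
  P2 vs A: payoffs [2, 1] → best response X (payoff 2)
  P2 vs B: payoffs [2, 2] → best response X/Y (payoff 2)
Mutual best responses: (A,X), (B,X) → Nash equilibria.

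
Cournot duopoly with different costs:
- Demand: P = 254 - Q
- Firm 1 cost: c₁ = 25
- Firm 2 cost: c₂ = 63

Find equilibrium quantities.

q₁* = 89.0, q₂* = 51.0

Work:
Reaction: q₁ = (254 - 25 - q₂)/2
Reaction: q₂ = (254 - 63 - q₁)/2
Solve simultaneously:
q₁* = (254 - 2×25 + 63)/3 = 89.0
q₂* = (254 - 2×63 + 25)/3 = 51.0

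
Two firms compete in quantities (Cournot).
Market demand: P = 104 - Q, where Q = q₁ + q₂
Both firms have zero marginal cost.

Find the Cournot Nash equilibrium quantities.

q₁* = q₂* = 34.67; P* = 34.67

Work:
Profit: π_i = P·q_i = (a - q_i - q_j)·q_i
FOC: ∂π_i/∂q_i = a - 2q_i - q_j = 0
Reaction function: q_i = (104 - q_j)/2
Symmetry: q* = 104/3 = 34.67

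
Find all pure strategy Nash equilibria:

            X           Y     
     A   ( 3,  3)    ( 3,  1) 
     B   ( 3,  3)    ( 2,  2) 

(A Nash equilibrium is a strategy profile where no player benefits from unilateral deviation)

Nash equilibrium: (A, X), (B, X)

Work:
Best responses:
  P1 vs X: payoffs [3, 3] → best response A/B (payoff 3)
  P1 vs Y: payoffs [3, 2] → best response A (payoff 3)
  P2 vs A: payoffs [3, 1] → best response X (payoff 3)
  P2 vs B: payoffs [3, 2] → best response X (payoff 3)
Mutual best responses: (A,X), (B,X) → Nash equilibria.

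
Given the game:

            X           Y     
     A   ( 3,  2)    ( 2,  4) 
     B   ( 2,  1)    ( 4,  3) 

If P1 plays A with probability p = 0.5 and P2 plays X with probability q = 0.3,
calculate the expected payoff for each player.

E[P1] = 2.85, E[P2] = 2.9

Work:
E[P1] = p·q·π₁(A,X) + p·(1-q)·π₁(A,Y) + (1-p)·q·π₁(B,X) + (1-p)·(1-q)·π₁(B,Y)
= 0.5·0.3·3 + 0.5·0.7·2 + 0.5·0.3·2 + 0.5·0.7·4
= 2.85

E[P2] = 2.9 (similar calculation)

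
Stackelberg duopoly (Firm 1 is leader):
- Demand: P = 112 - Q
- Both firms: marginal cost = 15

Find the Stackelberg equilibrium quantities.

q₁* (leader) = 48.5, q₂* (follower) = 24.25

Work:
Follower's reaction: q₂ = (a - c - q₁)/2
Leader substitutes: π₁ = q₁·(a - q₁ - (a-c-q₁)/2 - c)
FOC: q₁* = (112 - 15)/2 = 48.50
Then: q₂* = (112 - 15 - 48.5)/2 = 24.25
Leader has first-mover advantage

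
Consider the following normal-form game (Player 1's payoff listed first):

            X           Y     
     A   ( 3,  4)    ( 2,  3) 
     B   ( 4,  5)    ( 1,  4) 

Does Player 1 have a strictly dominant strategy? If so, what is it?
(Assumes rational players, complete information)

No strictly dominant strategy exists for Player 1

Work:
A strategy strictly dominates another if it gives a strictly higher payoff against every opponent action. Compare each pair of P1's strategies column-by-column:
  A vs B: [3 vs 4, 2 vs 1] → A does not strictly dominate B (column X: 3 ≤ 4)
  B vs A: [4 vs 3, 1 vs 2] → B does not strictly dominate A (column Y: 1 ≤ 2)
No single strategy strictly dominates all others → no strictly dominant strategy.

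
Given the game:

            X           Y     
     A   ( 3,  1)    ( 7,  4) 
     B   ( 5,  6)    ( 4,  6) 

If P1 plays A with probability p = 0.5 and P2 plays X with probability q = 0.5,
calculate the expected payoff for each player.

E[P1] = 4.75, E[P2] = 4.25

Work:
E[P1] = p·q·π₁(A,X) + p·(1-q)·π₁(A,Y) + (1-p)·q·π₁(B,X) + (1-p)·(1-q)·π₁(B,Y)
= 0.5·0.5·3 + 0.5·0.5·7 + 0.5·0.5·5 + 0.5·0.5·4
= 4.75

E[P2] = 4.25 (similar calculation)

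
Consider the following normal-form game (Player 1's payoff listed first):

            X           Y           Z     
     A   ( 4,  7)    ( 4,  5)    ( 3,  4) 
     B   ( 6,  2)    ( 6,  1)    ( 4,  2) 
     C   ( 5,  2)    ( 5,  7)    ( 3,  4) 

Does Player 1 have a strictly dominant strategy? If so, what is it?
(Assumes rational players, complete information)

Yes, Player 1's strictly dominant strategy is B

Work:
A strategy strictly dominates another if it gives a strictly higher payoff against every opponent action. Compare each pair of P1's strategies column-by-column:
  A vs B: [4 vs 6, 4 vs 6, 3 vs 4] → A does not strictly dominate B (column X: 4 ≤ 6)
  A vs C: [4 vs 5, 4 vs 5, 3 vs 3] → A does not strictly dominate C (column X: 4 ≤ 5)
  B vs A: [6 vs 4, 6 vs 4, 4 vs 3] → B strictly dominates A
  B vs C: [6 vs 5, 6 vs 5, 4 vs 3] → B strictly dominates C
  C vs A: [5 vs 4, 5 vs 4, 3 vs 3] → C does not strictly dominate A (column Z: 3 ≤ 3)
  C vs B: [5 vs 6, 5 vs 6, 3 vs 4] → C does not strictly dominate B (column X: 5 ≤ 6)
B strictly dominates every other strategy → strictly dominant.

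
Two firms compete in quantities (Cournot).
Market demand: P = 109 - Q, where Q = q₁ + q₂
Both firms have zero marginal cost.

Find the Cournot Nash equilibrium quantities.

q₁* = q₂* = 36.33; P* = 36.33

Work:
Profit: π_i = P·q_i = (a - q_i - q_j)·q_i
FOC: ∂π_i/∂q_i = a - 2q_i - q_j = 0
Reaction function: q_i = (109 - q_j)/2
Symmetry: q* = 109/3 = 36.33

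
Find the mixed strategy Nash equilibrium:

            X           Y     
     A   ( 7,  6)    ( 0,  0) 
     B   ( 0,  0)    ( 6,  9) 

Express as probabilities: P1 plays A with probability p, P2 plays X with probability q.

p = 0.6, q = 0.4615

Work:
Find probabilities that make opponent indifferent:
P2 chooses q to make P1 indifferent between A and B
P1 chooses p to make P2 indifferent between X and Y
Mixed NE: P1 plays (A: 0.6, B: 0.4), P2 plays (X: 0.4615, Y: 0.5385)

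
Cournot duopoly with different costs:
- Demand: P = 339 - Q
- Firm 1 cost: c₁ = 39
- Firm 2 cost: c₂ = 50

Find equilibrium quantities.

q₁* = 103.67, q₂* = 92.67

Work:
Reaction: q₁ = (339 - 39 - q₂)/2
Reaction: q₂ = (339 - 50 - q₁)/2
Solve simultaneously:
q₁* = (339 - 2×39 + 50)/3 = 103.67
q₂* = (339 - 2×50 + 39)/3 = 92.67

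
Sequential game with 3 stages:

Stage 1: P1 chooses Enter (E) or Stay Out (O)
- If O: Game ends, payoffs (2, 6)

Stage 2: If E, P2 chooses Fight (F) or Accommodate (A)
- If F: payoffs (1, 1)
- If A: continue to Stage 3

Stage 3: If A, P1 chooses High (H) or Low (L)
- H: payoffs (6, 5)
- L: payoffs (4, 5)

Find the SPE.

SPE: (E, A, H); Outcome (6, 5)

Work:
Stage 3: P1 chooses H (6 vs 4)
Stage 2: P2: F->1, A->5 (anticipating H). Choose A
Stage 1: P1: O->2, E->6 (anticipating A, H). Choose E
SPE path: E -> A -> H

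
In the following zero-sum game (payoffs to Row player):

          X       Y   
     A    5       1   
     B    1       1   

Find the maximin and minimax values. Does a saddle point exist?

Maximin = 1, Minimax = 1, Saddle: True

Work:
Row minimums: [1, 1] → maximin = 1
Column maximums: [5, 1] → minimax = 1
Saddle point exists! Game value = 1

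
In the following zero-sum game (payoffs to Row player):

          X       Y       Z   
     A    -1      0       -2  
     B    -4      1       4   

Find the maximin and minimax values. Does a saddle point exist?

Maximin = -2, Minimax = -1, Saddle: False

Work:
Row minimums: [-2, -4] → maximin = -2
Column maximums: [-1, 1, 4] → minimax = -1
No saddle point (maximin ≠ minimax). Mixed strategy needed.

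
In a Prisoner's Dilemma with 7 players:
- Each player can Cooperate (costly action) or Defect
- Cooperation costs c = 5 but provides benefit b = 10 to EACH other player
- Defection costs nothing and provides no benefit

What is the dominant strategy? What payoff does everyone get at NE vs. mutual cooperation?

Dominant: Defect; NE payoff = 0; Coop payoff = 55

Work:
Defect dominates (saves cost c = 5, benefit to others is external)
NE: All defect → everyone gets 0
If all cooperate: each receives (6)×10 - 5 = 55
Social dilemma: 55 > 0 but NE gives 0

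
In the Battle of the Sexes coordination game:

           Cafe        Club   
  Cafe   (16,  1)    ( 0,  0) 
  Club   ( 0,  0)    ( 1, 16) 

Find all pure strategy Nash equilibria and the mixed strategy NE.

Pure NE: (Cafe, Cafe) and (Club, Club); Mixed NE: p = 0.9412, q = 0.0588

Work:
Check pure NE:
(Cafe, Cafe): (16, 1) - no unilateral deviation beneficial
(Club, Club): (1, 16) - no unilateral deviation beneficial
Mixed NE: P1 plays Cafe with p = 0.9412, P2 plays Cafe with q = 0.0588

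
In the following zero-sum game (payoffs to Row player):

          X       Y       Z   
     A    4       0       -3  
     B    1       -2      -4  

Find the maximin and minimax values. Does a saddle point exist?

Maximin = -3, Minimax = -3, Saddle: True

Work:
Row minimums: [-3, -4] → maximin = -3
Column maximums: [4, 0, -3] → minimax = -3
Saddle point exists! Game value = -3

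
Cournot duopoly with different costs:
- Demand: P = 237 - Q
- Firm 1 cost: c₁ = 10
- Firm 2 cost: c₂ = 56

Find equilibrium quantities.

q₁* = 91.0, q₂* = 45.0

Work:
Reaction: q₁ = (237 - 10 - q₂)/2
Reaction: q₂ = (237 - 56 - q₁)/2
Solve simultaneously:
q₁* = (237 - 2×10 + 56)/3 = 91.0
q₂* = (237 - 2×56 + 10)/3 = 45.0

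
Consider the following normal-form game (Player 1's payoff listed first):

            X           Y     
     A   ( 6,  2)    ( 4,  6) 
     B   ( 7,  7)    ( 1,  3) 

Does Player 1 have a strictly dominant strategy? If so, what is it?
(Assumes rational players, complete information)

No strictly dominant strategy exists for Player 1

Work:
A strategy strictly dominates another if it gives a strictly higher payoff against every opponent action. Compare each pair of P1's strategies column-by-column:
  A vs B: [6 vs 7, 4 vs 1] → A does not strictly dominate B (column X: 6 ≤ 7)
  B vs A: [7 vs 6, 1 vs 4] → B does not strictly dominate A (column Y: 1 ≤ 4)
No single strategy strictly dominates all others → no strictly dominant strategy.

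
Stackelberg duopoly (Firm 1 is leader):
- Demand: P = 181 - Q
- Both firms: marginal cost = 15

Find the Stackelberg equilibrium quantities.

q₁* (leader) = 83.0, q₂* (follower) = 41.5

Work:
Follower's reaction: q₂ = (a - c - q₁)/2
Leader substitutes: π₁ = q₁·(a - q₁ - (a-c-q₁)/2 - c)
FOC: q₁* = (181 - 15)/2 = 83.00
Then: q₂* = (181 - 15 - 83.0)/2 = 41.50
Leader has first-mover advantage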